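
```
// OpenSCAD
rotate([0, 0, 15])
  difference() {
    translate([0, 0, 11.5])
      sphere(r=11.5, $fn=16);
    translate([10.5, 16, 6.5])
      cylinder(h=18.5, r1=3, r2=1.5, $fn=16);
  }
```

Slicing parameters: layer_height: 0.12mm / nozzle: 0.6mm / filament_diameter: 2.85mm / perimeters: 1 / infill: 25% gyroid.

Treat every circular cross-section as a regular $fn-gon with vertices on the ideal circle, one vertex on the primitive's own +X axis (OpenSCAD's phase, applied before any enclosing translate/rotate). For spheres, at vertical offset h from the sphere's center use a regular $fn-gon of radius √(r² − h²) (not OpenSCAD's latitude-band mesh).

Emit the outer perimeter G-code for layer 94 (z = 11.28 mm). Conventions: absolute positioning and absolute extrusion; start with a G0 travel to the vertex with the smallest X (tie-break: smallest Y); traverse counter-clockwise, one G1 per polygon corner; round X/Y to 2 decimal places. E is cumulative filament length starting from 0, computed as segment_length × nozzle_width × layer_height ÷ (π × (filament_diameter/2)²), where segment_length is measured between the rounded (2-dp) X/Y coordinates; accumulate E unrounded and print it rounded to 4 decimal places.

At z = 11.28 mm: the r=11.5 sphere slices to a regular 16-gon of circumradius 11.498 (√(r²−h²) with h=0.22 from center); the cone at (10.5, 16) (r1=3→r2=1.5) has section circumradius 2.612 here — a regular 16-gon; Subtracting the remaining from the first: starting from the r=11.5 sphere, the cone at (10.5, 16) misses the remaining region (no effect) — 1 connected region; (rotated 15° about Z; rotation is an isometry so areas/perimeters/island counts are preserved). The outline is a single polygon with 16 vertices. Extrusion per mm of travel: 0.6 × 0.12 / (π × 1.425²) = 0.011286. Accumulating E over each segment gives final E = 0.8103.

G0 X-11.40 Y1.50 Z11.28
G1 X-11.11 Y-2.98 E0.0507
G1 X-9.12 Y-7.00 E0.1013
G1 X-5.75 Y-9.96 E0.1519
G1 X-1.50 Y-11.40 E0.2026
G1 X2.98 Y-11.11 E0.2532
G1 X7.00 Y-9.12 E0.3039
G1 X9.96 Y-5.75 E0.3545
G1 X11.40 Y-1.50 E0.4051
G1 X11.11 Y2.98 E0.4558
G1 X9.12 Y7.00 E0.5064
G1 X5.75 Y9.96 E0.5570
G1 X1.50 Y11.40 E0.6077
G1 X-2.98 Y11.11 E0.6584
G1 X-7.00 Y9.12 E0.7090
G1 X-9.96 Y5.75 E0.7596
G1 X-11.40 Y1.50 E0.8103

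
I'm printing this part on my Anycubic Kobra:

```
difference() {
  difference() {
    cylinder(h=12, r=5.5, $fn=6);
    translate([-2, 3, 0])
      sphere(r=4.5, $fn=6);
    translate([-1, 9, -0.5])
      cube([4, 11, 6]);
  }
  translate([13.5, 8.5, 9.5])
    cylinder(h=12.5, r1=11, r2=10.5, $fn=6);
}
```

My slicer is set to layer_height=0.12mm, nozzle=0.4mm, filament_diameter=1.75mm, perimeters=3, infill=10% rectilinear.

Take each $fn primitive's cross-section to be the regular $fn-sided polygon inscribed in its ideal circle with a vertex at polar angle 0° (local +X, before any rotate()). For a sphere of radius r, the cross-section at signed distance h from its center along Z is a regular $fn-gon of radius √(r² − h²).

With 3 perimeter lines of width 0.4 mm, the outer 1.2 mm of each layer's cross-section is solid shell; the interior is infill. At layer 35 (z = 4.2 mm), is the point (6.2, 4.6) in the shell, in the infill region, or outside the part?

At z = 4.2 mm: the r=5.5 cylinder contributes a regular 6-gon of circumradius 5.5; the r=4.5 sphere at (-2, 3) contributes a regular 6-gon of circumradius √(4.5²−4.2²) = 1.616; the 4×11 cube at (-1, 9) contributes its full rectangle; After the difference (first − rest): starting from the r=5.5 cylinder, the r=4.5 sphere at (-2, 3) lies wholly inside it (removes its full 6.78 mm² and its 9.69 mm outline becomes a hole wall); the 4×11 cube at (-1, 9) misses the remaining region (no effect) — 1 connected region with 1 hole; the cone at (13.5, 8.5) is absent (z outside [9.5, 22]); After the difference (first − rest): none of the subtracted shapes is present at this height, so the result so far is unchanged — 1 connected region with 1 hole. Overall, the cross-section is one region with 1 hole. The nearest boundary edge runs (2.75, 4.76)→(5.50, 0.00); distance from the point to it = 2.91 mm. The point is not inside any of the regions above, so it lies outside the cross-section (2.91 mm from the nearest boundary).

outside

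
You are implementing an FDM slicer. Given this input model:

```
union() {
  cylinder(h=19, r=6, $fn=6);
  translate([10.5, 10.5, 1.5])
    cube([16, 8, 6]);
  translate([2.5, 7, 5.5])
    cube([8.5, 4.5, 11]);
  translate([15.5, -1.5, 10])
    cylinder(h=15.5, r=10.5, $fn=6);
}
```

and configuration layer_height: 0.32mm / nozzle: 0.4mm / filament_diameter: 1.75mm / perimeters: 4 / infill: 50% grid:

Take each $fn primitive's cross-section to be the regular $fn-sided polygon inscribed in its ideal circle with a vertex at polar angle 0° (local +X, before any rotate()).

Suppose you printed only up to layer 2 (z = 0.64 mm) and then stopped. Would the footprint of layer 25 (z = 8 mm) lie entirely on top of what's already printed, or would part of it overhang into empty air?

Compare the two slices. At z = 0.64: the cylinder: section is a regular 6-gon, circumradius r=6 (area = (6/2)·6.000²·sin(360°/6) = 93.53 mm²); the cube at (10.5, 10.5) does not reach this height (z outside [1.5, 7.5]); the cube at (2.5, 7) is absent (z outside [5.5, 16.5]); the cylinder at (15.5, -1.5) does not reach this height (z outside [10, 25.5]); Merging all regions: only the r=6 cylinder is present, so the union is just that shape — area = 93.53 mm². At z = 8: the r=6 cylinder contributes a regular 6-gon of circumradius 6 (area = (6/2)·6.000²·sin(360°/6) = 93.53 mm²); the cube at (10.5, 10.5) is absent (z outside [1.5, 7.5]); the cube at (2.5, 7) (footprint 8.5×4.5) is included at this height (area 38.25 mm²); the cylinder at (15.5, -1.5) is not intersected at this z (z outside [10, 25.5]); Merging all regions: the 2 present regions are separate (no shared area or edge), so areas and boundary lengths simply add and each stays a separate island — area = 131.78 mm². Checking containment: at z = 8 the cross-section extends beyond the z = 0.64 cross-section by about 38.25 mm².

part overhangs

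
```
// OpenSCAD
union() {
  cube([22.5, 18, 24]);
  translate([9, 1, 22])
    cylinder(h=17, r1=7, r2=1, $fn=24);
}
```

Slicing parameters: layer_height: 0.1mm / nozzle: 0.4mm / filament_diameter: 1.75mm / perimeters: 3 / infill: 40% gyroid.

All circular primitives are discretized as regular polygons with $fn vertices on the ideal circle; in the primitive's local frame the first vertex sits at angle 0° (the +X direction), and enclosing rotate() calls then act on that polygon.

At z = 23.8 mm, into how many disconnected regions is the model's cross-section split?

1

At z = 23.8 mm: the 22.5×18 cube contributes its full rectangle; the cone at (9, 1): at t=0.106 of its height the radius interpolates to r₁+(r₂−r₁)t = 6.365, giving a regular 24-gon of that circumradius; Merging all regions: the regions partially overlap (shared area 75.51 mm²), so overlapping operands fuse into one piece — 1 connected region. The result has 1 disconnected region.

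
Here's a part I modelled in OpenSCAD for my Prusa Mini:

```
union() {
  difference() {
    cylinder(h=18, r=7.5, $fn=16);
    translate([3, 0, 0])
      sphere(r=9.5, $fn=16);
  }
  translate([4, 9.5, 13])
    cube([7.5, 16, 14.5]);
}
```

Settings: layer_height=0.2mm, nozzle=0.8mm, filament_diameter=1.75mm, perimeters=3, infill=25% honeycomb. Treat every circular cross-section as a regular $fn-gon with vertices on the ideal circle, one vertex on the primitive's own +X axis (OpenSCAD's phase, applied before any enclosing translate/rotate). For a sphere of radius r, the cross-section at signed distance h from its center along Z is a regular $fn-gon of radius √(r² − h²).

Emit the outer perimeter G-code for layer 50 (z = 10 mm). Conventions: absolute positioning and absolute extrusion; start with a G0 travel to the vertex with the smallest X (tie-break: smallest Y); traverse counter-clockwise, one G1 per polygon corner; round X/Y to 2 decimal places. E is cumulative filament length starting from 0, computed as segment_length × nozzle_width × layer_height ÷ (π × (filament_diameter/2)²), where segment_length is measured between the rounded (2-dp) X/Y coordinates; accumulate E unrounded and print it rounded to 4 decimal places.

At z = 10 mm: the r=7.5 cylinder gives a regular 16-gon of circumradius 7.5 (constant along its height); the sphere at (3, 0) is not intersected at this z (|z−center|=10.000 > r=9.5); After the difference (first − rest): none of the subtracted shapes is present at this height, so the r=7.5 cylinder is unchanged — 1 connected region; the cube at (4, 9.5) is absent (z outside [13, 27.5]); Combining (union): only the result so far is present, so the union is just that shape — 1 connected region. The outline is a single polygon with 16 vertices. Extrusion per mm of travel: 0.8 × 0.2 / (π × 0.875²) = 0.066520. Accumulating E over each segment gives final E = 3.1143.

G0 X-7.50 Y0.00 Z10.00
G1 X-6.93 Y-2.87 E0.1946
G1 X-5.30 Y-5.30 E0.3893
G1 X-2.87 Y-6.93 E0.5839
G1 X0.00 Y-7.50 E0.7786
G1 X2.87 Y-6.93 E0.9732
G1 X5.30 Y-5.30 E1.1679
G1 X6.93 Y-2.87 E1.3625
G1 X7.50 Y0.00 E1.5571
G1 X6.93 Y2.87 E1.7518
G1 X5.30 Y5.30 E1.9464
G1 X2.87 Y6.93 E2.1411
G1 X0.00 Y7.50 E2.3357
G1 X-2.87 Y6.93 E2.5303
G1 X-5.30 Y5.30 E2.7250
G1 X-6.93 Y2.87 E2.9196
G1 X-7.50 Y0.00 E3.1143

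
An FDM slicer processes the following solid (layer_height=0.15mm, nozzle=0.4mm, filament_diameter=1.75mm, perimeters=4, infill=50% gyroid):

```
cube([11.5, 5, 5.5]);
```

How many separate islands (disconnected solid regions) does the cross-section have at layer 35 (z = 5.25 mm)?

At z = 5.25 mm: the cube (footprint 11.5×5) is included at this height. Overall, the cross-section is a single solid region. Island count = 1.

1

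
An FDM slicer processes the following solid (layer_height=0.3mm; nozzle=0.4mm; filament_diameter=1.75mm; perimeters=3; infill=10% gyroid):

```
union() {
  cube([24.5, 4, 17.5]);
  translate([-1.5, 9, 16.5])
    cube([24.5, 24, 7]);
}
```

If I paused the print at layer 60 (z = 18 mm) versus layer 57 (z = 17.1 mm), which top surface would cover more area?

Layer 60 (z = 18): the cube is absent (z outside [0, 17.5]); the cube at (-1.5, 9) is present — its section is the full 24.5×24 rectangle (area 588.00 mm²); Combining (union): only the 24.5×24 cube at (-1.5, 9) is present, so the union is just that shape — area = 588.00 mm². So its area = 588.00 mm². Layer 57 (z = 17.1): the 24.5×4 cube contributes its full rectangle (area 98.00 mm²); the cube at (-1.5, 9) is present — its section is the full 24.5×24 rectangle (area 588.00 mm²); Merging all regions: the 2 present regions are separate (no shared area or edge), so areas and boundary lengths simply add and each stays a separate island — area = 686.00 mm². So its area = 686.00 mm². Layer 57 is larger (686.00 vs 588.00 mm²).

layer 57 (z = 17.1 mm)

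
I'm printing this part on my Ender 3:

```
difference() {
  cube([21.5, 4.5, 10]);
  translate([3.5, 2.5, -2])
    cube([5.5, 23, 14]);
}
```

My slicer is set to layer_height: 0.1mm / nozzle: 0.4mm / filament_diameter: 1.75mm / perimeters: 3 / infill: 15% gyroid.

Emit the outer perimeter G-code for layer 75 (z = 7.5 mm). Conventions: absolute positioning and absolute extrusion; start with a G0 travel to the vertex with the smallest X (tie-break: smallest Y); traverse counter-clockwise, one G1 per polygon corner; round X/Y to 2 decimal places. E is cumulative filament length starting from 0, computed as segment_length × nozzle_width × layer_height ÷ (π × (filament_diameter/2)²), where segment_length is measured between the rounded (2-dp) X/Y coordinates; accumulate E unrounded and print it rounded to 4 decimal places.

G0 X0.00 Y0.00 Z7.50
G1 X21.50 Y0.00 E0.3575
G1 X21.50 Y4.50 E0.4324
G1 X9.00 Y4.50 E0.6403
G1 X9.00 Y2.50 E0.6735
G1 X3.50 Y2.50 E0.7650
G1 X3.50 Y4.50 E0.7982
G1 X0.00 Y4.50 E0.8564
G1 X0.00 Y0.00 E0.9313

At z = 7.5 mm: the cube (footprint 21.5×4.5) is included at this height; the cube at (3.5, 2.5) is present — its section is the full 5.5×23 rectangle; Subtracting the remaining from the first: starting from the 21.5×4.5 cube, the 5.5×23 cube at (3.5, 2.5) partially overlaps it — only the 11.00 mm² overlap (of its 126.50 mm²) is removed, clipping the outline — 1 connected region. The outline is a single polygon with 8 vertices. Extrusion per mm of travel: 0.4 × 0.1 / (π × 0.875²) = 0.016630. Accumulating E over each segment gives final E = 0.9313.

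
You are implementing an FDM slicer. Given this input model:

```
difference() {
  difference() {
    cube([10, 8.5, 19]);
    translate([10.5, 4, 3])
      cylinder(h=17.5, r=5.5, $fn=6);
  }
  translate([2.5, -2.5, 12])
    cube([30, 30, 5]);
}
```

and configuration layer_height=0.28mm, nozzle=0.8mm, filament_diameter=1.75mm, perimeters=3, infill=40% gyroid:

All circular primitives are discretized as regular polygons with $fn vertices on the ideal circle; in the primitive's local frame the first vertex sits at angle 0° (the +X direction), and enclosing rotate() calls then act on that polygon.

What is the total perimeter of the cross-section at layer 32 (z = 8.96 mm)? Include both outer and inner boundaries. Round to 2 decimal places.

33.22 mm

At z = 8.96 mm: the 10×8.5 cube contributes its full rectangle (perimeter 37.00 mm); the cylinder at (10.5, 4): section is a regular 6-gon, circumradius r=5.5 (perimeter = 2·6·5.500·sin(180°/6) = 33.00 mm); After the difference (first − rest): starting from the 10×8.5 cube, the r=5.5 cylinder at (10.5, 4) partially overlaps it — only the 32.04 mm² overlap (of its 78.59 mm²) is removed, clipping the outline — boundary = 33.22 mm; the cube at (2.5, -2.5) does not reach this height (z outside [12, 17]); After the difference (first − rest): none of the subtracted shapes is present at this height, so the result so far is unchanged — boundary = 33.22 mm. Overall, the cross-section is a single solid region. Total boundary length (outer) = 33.22 mm.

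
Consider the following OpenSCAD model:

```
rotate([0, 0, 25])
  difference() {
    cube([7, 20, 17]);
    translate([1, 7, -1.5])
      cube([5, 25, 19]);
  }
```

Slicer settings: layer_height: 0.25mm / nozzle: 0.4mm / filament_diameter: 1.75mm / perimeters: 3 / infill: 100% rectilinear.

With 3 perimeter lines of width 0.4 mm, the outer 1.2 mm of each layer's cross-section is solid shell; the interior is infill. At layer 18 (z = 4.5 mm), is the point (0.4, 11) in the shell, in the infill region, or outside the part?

outside

At z = 4.5 mm: the cube (footprint 7×20) is included at this height; the cube at (1, 7) (footprint 5×25) is included at this height; Subtracting the remaining from the first: starting from the 7×20 cube, the 5×25 cube at (1, 7) partially overlaps it — only the 65.00 mm² overlap (of its 125.00 mm²) is removed, clipping the outline — 1 connected region; (whole slice rotated 25° about Z — lengths, areas and connectivity unchanged). Overall, the cross-section is a single solid region. Undo the 25° rotation: the query point maps to (5.011, 9.800) in the un-rotated model frame. The nearest boundary edge runs (6.00, 7.00)→(6.00, 20.00); distance from the point to it = 0.99 mm. The point is not inside any of the regions above, so it lies outside the cross-section (0.99 mm from the nearest boundary).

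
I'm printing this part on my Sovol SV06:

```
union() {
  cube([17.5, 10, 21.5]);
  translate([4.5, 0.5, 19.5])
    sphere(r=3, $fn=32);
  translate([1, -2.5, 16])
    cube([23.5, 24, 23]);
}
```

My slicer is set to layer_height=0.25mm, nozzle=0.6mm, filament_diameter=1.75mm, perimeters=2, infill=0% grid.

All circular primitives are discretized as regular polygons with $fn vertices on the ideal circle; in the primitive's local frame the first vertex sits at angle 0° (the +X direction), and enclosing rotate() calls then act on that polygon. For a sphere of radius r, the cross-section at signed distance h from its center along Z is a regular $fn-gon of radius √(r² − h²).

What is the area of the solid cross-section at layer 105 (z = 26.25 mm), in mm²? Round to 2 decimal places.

At z = 26.25 mm: the cube is absent (z outside [0, 21.5]); the sphere at (4.5, 0.5) does not reach this height (|z−center|=6.750 > r=3); the cube at (1, -2.5) is present — its section is the full 23.5×24 rectangle (area 564.00 mm²); Combining (union): only the 23.5×24 cube at (1, -2.5) is present, so the union is just that shape — area = 564.00 mm². Overall, the cross-section is a single solid region. Net area = 564.00 mm².

564.00 mm²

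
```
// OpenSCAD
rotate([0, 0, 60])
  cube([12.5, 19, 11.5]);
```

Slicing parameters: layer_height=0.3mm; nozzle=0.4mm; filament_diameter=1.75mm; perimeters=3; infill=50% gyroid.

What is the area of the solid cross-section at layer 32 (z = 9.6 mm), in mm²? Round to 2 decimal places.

237.50 mm²

At z = 9.6 mm: the cube (footprint 12.5×19) is included at this height (area 237.50 mm²); (whole slice rotated 60° about Z — lengths, areas and connectivity unchanged). Overall, the cross-section is a single solid region. Net area = 237.50 mm².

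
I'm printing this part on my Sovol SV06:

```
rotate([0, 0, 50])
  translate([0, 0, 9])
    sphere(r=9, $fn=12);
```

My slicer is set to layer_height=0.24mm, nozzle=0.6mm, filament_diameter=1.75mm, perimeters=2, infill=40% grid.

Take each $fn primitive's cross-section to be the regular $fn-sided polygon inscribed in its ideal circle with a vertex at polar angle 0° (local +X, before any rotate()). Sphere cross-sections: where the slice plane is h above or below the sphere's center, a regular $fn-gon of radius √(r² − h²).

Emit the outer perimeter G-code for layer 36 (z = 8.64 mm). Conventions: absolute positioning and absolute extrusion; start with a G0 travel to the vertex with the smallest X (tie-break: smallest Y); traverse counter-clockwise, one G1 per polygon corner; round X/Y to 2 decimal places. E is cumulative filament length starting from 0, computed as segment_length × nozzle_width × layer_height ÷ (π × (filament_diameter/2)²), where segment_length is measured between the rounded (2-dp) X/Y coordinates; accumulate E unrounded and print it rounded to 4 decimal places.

At z = 8.64 mm: the r=9 sphere slices to a regular 12-gon of circumradius 8.993 (√(r²−h²) with h=0.36 from center); (rotated 50° about Z; rotation is an isometry so areas/perimeters/island counts are preserved). The outline is a single polygon with 12 vertices. Extrusion per mm of travel: 0.6 × 0.24 / (π × 0.875²) = 0.059868. Accumulating E over each segment gives final E = 3.3449.

G0 X-8.86 Y1.56 Z8.64
G1 X-8.45 Y-3.08 E0.2789
G1 X-5.78 Y-6.89 E0.5574
G1 X-1.56 Y-8.86 E0.8362
G1 X3.08 Y-8.45 E1.1151
G1 X6.89 Y-5.78 E1.3936
G1 X8.86 Y-1.56 E1.6724
G1 X8.45 Y3.08 E1.9513
G1 X5.78 Y6.89 E2.2298
G1 X1.56 Y8.86 E2.5087
G1 X-3.08 Y8.45 E2.7875
G1 X-6.89 Y5.78 E3.0661
G1 X-8.86 Y1.56 E3.3449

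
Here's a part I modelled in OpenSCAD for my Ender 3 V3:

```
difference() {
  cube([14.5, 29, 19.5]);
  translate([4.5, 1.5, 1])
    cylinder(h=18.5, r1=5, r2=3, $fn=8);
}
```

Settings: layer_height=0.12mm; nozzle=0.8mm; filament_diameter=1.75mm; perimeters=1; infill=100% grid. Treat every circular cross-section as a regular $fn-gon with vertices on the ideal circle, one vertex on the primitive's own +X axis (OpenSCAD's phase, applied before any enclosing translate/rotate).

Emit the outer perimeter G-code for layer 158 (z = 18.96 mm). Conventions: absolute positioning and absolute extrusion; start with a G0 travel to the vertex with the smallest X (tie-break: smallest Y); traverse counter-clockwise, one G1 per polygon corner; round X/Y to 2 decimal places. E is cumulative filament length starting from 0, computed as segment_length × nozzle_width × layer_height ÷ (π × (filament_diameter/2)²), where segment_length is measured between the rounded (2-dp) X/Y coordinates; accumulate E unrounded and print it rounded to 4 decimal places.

At z = 18.96 mm: the cube is present — its section is the full 14.5×29 rectangle; the cone at (4.5, 1.5) (r1=5→r2=3) has section circumradius 3.058 here — a regular 8-gon; Taking the first minus the rest: starting from the 14.5×29 cube, the cone at (4.5, 1.5) partially overlaps it — only the 21.47 mm² overlap (of its 26.46 mm²) is removed, clipping the outline — 1 connected region. The outline is a single polygon with 11 vertices. Extrusion per mm of travel: 0.8 × 0.12 / (π × 0.875²) = 0.039912. Accumulating E over each segment gives final E = 3.7807.

G0 X0.00 Y0.00 Z18.96
G1 X2.06 Y0.00 E0.0822
G1 X1.44 Y1.50 E0.1470
G1 X2.34 Y3.66 E0.2404
G1 X4.50 Y4.56 E0.3338
G1 X6.66 Y3.66 E0.4272
G1 X7.56 Y1.50 E0.5206
G1 X6.94 Y0.00 E0.5854
G1 X14.50 Y0.00 E0.8871
G1 X14.50 Y29.00 E2.0445
G1 X0.00 Y29.00 E2.6233
G1 X0.00 Y0.00 E3.7807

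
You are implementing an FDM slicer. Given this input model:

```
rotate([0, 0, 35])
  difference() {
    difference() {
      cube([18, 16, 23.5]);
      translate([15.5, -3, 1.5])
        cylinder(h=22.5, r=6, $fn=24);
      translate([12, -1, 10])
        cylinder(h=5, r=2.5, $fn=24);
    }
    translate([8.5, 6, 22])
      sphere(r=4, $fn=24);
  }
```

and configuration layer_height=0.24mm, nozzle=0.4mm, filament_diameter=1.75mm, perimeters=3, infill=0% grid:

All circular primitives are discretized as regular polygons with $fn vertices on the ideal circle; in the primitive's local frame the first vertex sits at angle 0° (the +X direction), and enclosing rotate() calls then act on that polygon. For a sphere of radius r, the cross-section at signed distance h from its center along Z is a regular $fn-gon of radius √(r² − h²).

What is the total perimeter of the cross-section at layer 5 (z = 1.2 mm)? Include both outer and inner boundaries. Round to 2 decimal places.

68.00 mm

At z = 1.2 mm: the 18×16 cube contributes its full rectangle (perimeter 68.00 mm); the cylinder at (15.5, -3) does not reach this height (z outside [1.5, 24]); the cylinder at (12, -1) does not reach this height (z outside [10, 15]); Subtracting the remaining from the first: none of the subtracted shapes is present at this height, so the 18×16 cube is unchanged — boundary = 68.00 mm; the sphere at (8.5, 6) is absent (|z−center|=20.800 > r=4); After the difference (first − rest): none of the subtracted shapes is present at this height, so that combined region is unchanged — boundary = 68.00 mm; (whole slice rotated 35° about Z — lengths, areas and connectivity unchanged). Overall, the cross-section is a single solid region. Total boundary length (outer) = 68.00 mm.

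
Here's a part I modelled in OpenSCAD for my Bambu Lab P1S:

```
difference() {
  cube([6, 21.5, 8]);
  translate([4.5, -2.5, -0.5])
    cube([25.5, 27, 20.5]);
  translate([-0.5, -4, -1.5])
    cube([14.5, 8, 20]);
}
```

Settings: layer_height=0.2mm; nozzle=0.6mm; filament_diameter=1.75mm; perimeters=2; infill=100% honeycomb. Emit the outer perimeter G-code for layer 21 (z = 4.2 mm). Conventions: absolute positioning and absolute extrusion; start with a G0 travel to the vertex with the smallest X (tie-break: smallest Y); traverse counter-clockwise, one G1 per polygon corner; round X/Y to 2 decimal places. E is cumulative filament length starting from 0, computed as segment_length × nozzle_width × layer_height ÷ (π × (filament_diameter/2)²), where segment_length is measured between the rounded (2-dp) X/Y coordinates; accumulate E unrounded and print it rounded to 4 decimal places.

At z = 4.2 mm: the 6×21.5 cube contributes its full rectangle; the 25.5×27 cube at (4.5, -2.5) contributes its full rectangle; the cube at (-0.5, -4) is present — its section is the full 14.5×8 rectangle; After the difference (first − rest): starting from the 6×21.5 cube, the 25.5×27 cube at (4.5, -2.5) partially overlaps it — only the 32.25 mm² overlap (of its 688.50 mm²) is removed, clipping the outline; the 14.5×8 cube at (-0.5, -4) partially overlaps it — only the 18.00 mm² overlap (of its 116.00 mm²) is removed, clipping the outline — 1 connected region. The outline is a single polygon with 4 vertices. Extrusion per mm of travel: 0.6 × 0.2 / (π × 0.875²) = 0.049890. Accumulating E over each segment gives final E = 2.1952.

G0 X0.00 Y4.00 Z4.20
G1 X4.50 Y4.00 E0.2245
G1 X4.50 Y21.50 E1.0976
G1 X0.00 Y21.50 E1.3221
G1 X0.00 Y4.00 E2.1952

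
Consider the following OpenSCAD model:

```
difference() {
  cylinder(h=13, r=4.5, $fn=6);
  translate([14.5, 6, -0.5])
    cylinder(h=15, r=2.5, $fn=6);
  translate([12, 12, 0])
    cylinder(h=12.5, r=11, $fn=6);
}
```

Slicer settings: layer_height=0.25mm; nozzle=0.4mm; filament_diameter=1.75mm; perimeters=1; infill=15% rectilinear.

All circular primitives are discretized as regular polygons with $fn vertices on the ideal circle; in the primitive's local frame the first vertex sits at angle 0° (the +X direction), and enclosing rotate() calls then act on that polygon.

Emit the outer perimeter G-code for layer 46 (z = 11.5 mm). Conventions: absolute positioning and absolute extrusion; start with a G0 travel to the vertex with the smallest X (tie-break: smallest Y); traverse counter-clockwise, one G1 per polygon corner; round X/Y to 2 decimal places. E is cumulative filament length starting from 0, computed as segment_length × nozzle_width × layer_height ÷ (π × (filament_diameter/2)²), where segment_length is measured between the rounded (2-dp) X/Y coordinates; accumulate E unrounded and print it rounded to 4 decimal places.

At z = 11.5 mm: the cylinder: section is a regular 6-gon, circumradius r=4.5; the r=2.5 cylinder at (14.5, 6) contributes a regular 6-gon of circumradius 2.5; the r=11 cylinder at (12, 12) gives a regular 6-gon of circumradius 11 (constant along its height); After the difference (first − rest): starting from the r=4.5 cylinder, the r=2.5 cylinder at (14.5, 6) misses the remaining region (no effect); the r=11 cylinder at (12, 12) misses the remaining region (no effect) — 1 connected region. The outline is a single polygon with 6 vertices. Extrusion per mm of travel: 0.4 × 0.25 / (π × 0.875²) = 0.041575. Accumulating E over each segment gives final E = 1.1229.

G0 X-4.50 Y0.00 Z11.50
G1 X-2.25 Y-3.90 E0.1872
G1 X2.25 Y-3.90 E0.3743
G1 X4.50 Y0.00 E0.5615
G1 X2.25 Y3.90 E0.7487
G1 X-2.25 Y3.90 E0.9358
G1 X-4.50 Y0.00 E1.1229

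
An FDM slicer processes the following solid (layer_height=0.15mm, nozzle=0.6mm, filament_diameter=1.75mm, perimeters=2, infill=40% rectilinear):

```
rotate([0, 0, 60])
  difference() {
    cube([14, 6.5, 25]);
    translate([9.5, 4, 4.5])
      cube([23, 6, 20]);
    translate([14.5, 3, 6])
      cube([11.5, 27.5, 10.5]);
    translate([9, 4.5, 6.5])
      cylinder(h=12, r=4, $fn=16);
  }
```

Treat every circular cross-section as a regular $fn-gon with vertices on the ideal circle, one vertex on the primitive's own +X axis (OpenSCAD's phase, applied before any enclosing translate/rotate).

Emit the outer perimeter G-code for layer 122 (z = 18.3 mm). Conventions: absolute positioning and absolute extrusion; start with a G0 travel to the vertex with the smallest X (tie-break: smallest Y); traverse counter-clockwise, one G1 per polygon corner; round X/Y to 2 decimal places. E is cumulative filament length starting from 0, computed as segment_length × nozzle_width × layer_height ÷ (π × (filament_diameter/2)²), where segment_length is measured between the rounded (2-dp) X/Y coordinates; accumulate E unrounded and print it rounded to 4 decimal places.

At z = 18.3 mm: the cube (footprint 14×6.5) is included at this height; the cube at (9.5, 4) (footprint 23×6) is included at this height; the cube at (14.5, 3) is absent (z outside [6, 16.5]); the r=4 cylinder at (9, 4.5) contributes a regular 16-gon of circumradius 4; Taking the first minus the rest: starting from the 14×6.5 cube, the 23×6 cube at (9.5, 4) partially overlaps it — only the 11.25 mm² overlap (of its 138.00 mm²) is removed, clipping the outline; the r=4 cylinder at (9, 4.5) partially overlaps it — only the 31.32 mm² overlap (of its 48.98 mm²) is removed, clipping the outline — 1 connected region; (rotated 60° about Z; rotation is an isometry so areas/perimeters/island counts are preserved). The outline is a single polygon with 15 vertices. Extrusion per mm of travel: 0.6 × 0.15 / (π × 0.875²) = 0.037418. Accumulating E over each segment gives final E = 1.6958.

G0 X-5.63 Y3.25 Z18.30
G1 X0.00 Y0.00 E0.2432
G1 X7.00 Y12.12 E0.7669
G1 X3.54 Y14.12 E0.9165
G1 X2.99 Y13.17 E0.9576
G1 X3.78 Y12.48 E0.9968
G1 X4.47 Y11.08 E1.0552
G1 X4.57 Y9.52 E1.1137
G1 X4.07 Y8.04 E1.1722
G1 X3.04 Y6.87 E1.2305
G1 X1.64 Y6.18 E1.2889
G1 X0.08 Y6.08 E1.3474
G1 X-1.40 Y6.58 E1.4058
G1 X-2.57 Y7.61 E1.4642
G1 X-2.82 Y8.12 E1.4854
G1 X-5.63 Y3.25 E1.6958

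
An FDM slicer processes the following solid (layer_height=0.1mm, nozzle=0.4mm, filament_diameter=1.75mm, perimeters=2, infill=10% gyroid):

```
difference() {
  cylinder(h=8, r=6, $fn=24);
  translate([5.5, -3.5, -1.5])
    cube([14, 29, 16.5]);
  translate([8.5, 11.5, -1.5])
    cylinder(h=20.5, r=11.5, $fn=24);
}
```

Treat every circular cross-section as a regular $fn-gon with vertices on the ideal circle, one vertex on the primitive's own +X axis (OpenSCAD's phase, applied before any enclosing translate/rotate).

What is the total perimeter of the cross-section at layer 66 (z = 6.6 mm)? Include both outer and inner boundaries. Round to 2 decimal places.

36.07 mm

At z = 6.6 mm: the cylinder: section is a regular 24-gon, circumradius r=6 (perimeter = 2·24·6.000·sin(180°/24) = 37.59 mm); the 14×29 cube at (5.5, -3.5) contributes its full rectangle (perimeter 86.00 mm); the r=11.5 cylinder at (8.5, 11.5) gives a regular 24-gon of circumradius 11.5 (constant along its height) (perimeter = 2·24·11.500·sin(180°/24) = 72.05 mm); Subtracting the remaining from the first: starting from the r=6 cylinder, the 14×29 cube at (5.5, -3.5) partially overlaps it — only the 1.45 mm² overlap (of its 406.00 mm²) is removed, clipping the outline; the r=11.5 cylinder at (8.5, 11.5) partially overlaps it — only the 19.00 mm² overlap (of its 410.75 mm²) is removed, clipping the outline — boundary = 36.07 mm. Overall, the cross-section is a single solid region. Total boundary length (outer) = 36.07 mm.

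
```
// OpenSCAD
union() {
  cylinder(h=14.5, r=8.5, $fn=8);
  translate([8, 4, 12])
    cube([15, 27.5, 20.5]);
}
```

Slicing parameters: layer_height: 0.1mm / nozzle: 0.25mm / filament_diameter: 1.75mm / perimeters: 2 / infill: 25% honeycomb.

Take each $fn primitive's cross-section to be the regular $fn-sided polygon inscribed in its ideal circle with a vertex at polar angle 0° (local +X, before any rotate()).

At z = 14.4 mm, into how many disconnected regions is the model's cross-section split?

At z = 14.4 mm: the r=8.5 cylinder gives a regular 8-gon of circumradius 8.5 (constant along its height); the cube at (8, 4) is present — its section is the full 15×27.5 rectangle; Combining (union): the 2 present regions are separate (no shared area or edge), so areas and boundary lengths simply add and each stays a separate island — 2 connected regions. The result has 2 disconnected regions.

2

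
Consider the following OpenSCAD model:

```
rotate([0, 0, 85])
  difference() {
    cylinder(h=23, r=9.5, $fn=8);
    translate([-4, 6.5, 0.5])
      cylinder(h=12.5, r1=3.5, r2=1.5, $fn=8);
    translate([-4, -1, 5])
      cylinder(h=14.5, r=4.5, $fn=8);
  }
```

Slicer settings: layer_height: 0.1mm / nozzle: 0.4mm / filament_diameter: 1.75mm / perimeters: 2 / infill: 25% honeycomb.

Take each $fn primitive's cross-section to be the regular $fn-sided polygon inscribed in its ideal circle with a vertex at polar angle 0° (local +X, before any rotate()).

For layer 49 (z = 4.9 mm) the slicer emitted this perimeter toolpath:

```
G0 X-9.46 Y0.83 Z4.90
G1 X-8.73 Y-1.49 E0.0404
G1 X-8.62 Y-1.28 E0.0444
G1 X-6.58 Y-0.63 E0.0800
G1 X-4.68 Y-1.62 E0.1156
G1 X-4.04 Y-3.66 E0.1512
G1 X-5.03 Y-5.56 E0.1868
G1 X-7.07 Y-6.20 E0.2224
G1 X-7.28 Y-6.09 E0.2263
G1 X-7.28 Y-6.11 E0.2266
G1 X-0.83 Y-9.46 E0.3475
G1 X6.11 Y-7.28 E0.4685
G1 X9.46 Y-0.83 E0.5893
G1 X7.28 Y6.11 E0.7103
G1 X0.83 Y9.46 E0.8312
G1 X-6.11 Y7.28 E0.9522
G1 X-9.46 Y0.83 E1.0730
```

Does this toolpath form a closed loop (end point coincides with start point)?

Start point (G0): (-9.46, 0.83). End point (last G1): the path returns to the start — closed.

yes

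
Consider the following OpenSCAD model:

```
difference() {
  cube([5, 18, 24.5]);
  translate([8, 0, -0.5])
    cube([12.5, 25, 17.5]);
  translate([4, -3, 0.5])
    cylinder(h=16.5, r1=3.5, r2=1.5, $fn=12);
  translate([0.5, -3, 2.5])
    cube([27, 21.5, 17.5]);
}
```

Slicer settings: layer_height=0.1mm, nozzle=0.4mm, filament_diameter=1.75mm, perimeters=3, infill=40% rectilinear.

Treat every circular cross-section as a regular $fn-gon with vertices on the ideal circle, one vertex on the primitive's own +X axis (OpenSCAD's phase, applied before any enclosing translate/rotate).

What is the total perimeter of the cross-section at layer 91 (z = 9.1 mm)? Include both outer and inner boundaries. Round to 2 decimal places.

At z = 9.1 mm: the cube (footprint 5×18) is included at this height (perimeter 46.00 mm); the cube at (8, 0) is present — its section is the full 12.5×25 rectangle (perimeter 75.00 mm); the cone at (4, -3) contributes a regular 12-gon of circumradius 2.458 (interpolated between r1=3.5 and r2=1.5 at t=0.521) (perimeter = 2·12·2.458·sin(180°/12) = 15.27 mm); the 27×21.5 cube at (0.5, -3) contributes its full rectangle (perimeter 97.00 mm); Taking the first minus the rest: starting from the 5×18 cube, the 12.5×25 cube at (8, 0) misses the remaining region (no effect); the cone at (4, -3) misses the remaining region (no effect); the 27×21.5 cube at (0.5, -3) partially overlaps it — only the 81.00 mm² overlap (of its 580.50 mm²) is removed, clipping the outline — boundary = 37.00 mm. Overall, the cross-section is a single solid region. Total boundary length (outer) = 37.00 mm.

37.00 mm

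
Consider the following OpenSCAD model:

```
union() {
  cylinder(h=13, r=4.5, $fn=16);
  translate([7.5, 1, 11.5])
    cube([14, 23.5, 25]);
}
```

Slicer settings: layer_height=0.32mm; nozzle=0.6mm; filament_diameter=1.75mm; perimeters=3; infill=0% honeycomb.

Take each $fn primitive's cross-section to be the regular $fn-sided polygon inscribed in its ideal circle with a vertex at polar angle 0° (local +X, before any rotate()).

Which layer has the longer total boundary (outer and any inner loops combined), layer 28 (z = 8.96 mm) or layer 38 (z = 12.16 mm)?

layer 38 (z = 12.16 mm)

Layer 28 (z = 8.96): the r=4.5 cylinder contributes a regular 16-gon of circumradius 4.5 (perimeter = 2·16·4.500·sin(180°/16) = 28.09 mm); the cube at (7.5, 1) does not reach this height (z outside [11.5, 36.5]); Combining (union): only the r=4.5 cylinder is present, so the union is just that shape — boundary = 28.09 mm. So its perimeter = 28.09 mm. Layer 38 (z = 12.16): the r=4.5 cylinder contributes a regular 16-gon of circumradius 4.5 (perimeter = 2·16·4.500·sin(180°/16) = 28.09 mm); the cube at (7.5, 1) is present — its section is the full 14×23.5 rectangle (perimeter 75.00 mm); Taking the union: the 2 present regions are separate (no shared area or edge), so areas and boundary lengths simply add and each stays a separate island — boundary = 103.09 mm. So its perimeter = 103.09 mm. Layer 38 is larger (103.09 vs 28.09 mm).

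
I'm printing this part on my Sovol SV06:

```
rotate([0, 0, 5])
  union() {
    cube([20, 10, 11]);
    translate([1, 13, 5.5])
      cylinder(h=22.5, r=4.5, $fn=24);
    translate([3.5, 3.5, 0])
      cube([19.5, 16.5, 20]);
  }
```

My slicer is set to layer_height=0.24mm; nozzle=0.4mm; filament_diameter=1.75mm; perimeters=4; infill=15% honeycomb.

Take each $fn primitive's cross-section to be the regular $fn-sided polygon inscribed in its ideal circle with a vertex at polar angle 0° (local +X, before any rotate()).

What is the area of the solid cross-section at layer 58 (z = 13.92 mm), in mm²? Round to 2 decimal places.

At z = 13.92 mm: the cube is not intersected at this z (z outside [0, 11]); the r=4.5 cylinder at (1, 13) contributes a regular 24-gon of circumradius 4.5 (area = (24/2)·4.500²·sin(360°/24) = 62.89 mm²); the cube at (3.5, 3.5) (footprint 19.5×16.5) is included at this height (area 321.75 mm²); Combining (union): the regions partially overlap — summed areas 384.64 mm² minus the doubly-counted overlap 10.30 mm² gives 374.35 mm² — area = 374.35 mm²; (rotated 5° about Z; rotation is an isometry so areas/perimeters/island counts are preserved). Overall, the cross-section is a single solid region. Net area = 374.35 mm².

374.35 mm²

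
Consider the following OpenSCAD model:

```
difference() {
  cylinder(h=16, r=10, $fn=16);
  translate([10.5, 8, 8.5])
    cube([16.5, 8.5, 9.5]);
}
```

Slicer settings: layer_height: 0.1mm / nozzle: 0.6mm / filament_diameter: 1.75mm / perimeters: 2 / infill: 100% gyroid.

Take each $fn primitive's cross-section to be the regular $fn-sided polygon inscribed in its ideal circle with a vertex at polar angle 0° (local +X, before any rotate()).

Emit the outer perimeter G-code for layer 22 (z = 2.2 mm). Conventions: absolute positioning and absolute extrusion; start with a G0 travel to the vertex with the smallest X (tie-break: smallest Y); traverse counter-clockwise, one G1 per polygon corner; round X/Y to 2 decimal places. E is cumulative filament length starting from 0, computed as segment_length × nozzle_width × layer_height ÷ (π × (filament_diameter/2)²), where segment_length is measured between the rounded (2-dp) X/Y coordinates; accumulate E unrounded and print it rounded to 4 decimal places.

G0 X-10.00 Y0.00 Z2.20
G1 X-9.24 Y-3.83 E0.0974
G1 X-7.07 Y-7.07 E0.1947
G1 X-3.83 Y-9.24 E0.2920
G1 X0.00 Y-10.00 E0.3894
G1 X3.83 Y-9.24 E0.4868
G1 X7.07 Y-7.07 E0.5840
G1 X9.24 Y-3.83 E0.6813
G1 X10.00 Y0.00 E0.7787
G1 X9.24 Y3.83 E0.8761
G1 X7.07 Y7.07 E0.9734
G1 X3.83 Y9.24 E1.0707
G1 X0.00 Y10.00 E1.1681
G1 X-3.83 Y9.24 E1.2655
G1 X-7.07 Y7.07 E1.3627
G1 X-9.24 Y3.83 E1.4600
G1 X-10.00 Y0.00 E1.5574

At z = 2.2 mm: the cylinder: section is a regular 16-gon, circumradius r=10; the cube at (10.5, 8) does not reach this height (z outside [8.5, 18]); Taking the first minus the rest: none of the subtracted shapes is present at this height, so the r=10 cylinder is unchanged — 1 connected region. The outline is a single polygon with 16 vertices. Extrusion per mm of travel: 0.6 × 0.1 / (π × 0.875²) = 0.024945. Accumulating E over each segment gives final E = 1.5574.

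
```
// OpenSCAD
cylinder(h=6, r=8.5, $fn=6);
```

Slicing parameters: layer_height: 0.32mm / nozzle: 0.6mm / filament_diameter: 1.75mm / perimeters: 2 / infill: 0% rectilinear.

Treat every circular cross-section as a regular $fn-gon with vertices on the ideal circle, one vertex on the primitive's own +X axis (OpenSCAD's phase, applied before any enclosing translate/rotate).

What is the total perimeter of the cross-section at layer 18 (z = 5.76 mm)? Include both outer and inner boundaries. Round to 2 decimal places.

51.00 mm

At z = 5.76 mm: the r=8.5 cylinder gives a regular 6-gon of circumradius 8.5 (constant along its height) (perimeter = 2·6·8.500·sin(180°/6) = 51.00 mm). Overall, the cross-section is a single solid region. Total boundary length (outer) = 51.00 mm.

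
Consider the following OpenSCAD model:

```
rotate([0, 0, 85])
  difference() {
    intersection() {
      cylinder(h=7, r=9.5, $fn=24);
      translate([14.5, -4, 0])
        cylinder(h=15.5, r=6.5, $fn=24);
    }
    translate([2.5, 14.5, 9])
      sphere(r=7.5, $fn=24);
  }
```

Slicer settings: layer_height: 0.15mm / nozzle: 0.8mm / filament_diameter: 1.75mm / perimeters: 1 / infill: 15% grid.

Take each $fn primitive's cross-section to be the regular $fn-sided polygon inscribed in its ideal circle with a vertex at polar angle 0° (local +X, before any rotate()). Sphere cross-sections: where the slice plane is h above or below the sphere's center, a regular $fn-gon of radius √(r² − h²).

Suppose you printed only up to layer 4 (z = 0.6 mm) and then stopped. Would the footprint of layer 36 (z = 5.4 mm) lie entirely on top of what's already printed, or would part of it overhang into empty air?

entirely on top

Compare the two slices. At z = 0.6: the cylinder: section is a regular 24-gon, circumradius r=9.5 (area = (24/2)·9.500²·sin(360°/24) = 280.30 mm²); the r=6.5 cylinder at (14.5, -4) gives a regular 24-gon of circumradius 6.5 (constant along its height) (area = (24/2)·6.500²·sin(360°/24) = 131.22 mm²); Taking the intersection: the r=6.5 cylinder at (14.5, -4) partially overlaps the r=9.5 cylinder; clipping to the common part keeps 2.96 mm² — area = 2.96 mm²; the sphere at (2.5, 14.5) is absent (|z−center|=8.400 > r=7.5); Taking the first minus the rest: none of the subtracted shapes is present at this height, so the result so far is unchanged — area = 2.96 mm²; (rotated 85° about Z; rotation is an isometry so areas/perimeters/island counts are preserved). At z = 5.4: the r=9.5 cylinder gives a regular 24-gon of circumradius 9.5 (constant along its height) (area = (24/2)·9.500²·sin(360°/24) = 280.30 mm²); the cylinder at (14.5, -4): section is a regular 24-gon, circumradius r=6.5 (area = (24/2)·6.500²·sin(360°/24) = 131.22 mm²); Taking the intersection: the r=6.5 cylinder at (14.5, -4) partially overlaps the r=9.5 cylinder; clipping to the common part keeps 2.96 mm² — area = 2.96 mm²; the r=7.5 sphere at (2.5, 14.5) slices to a regular 24-gon of circumradius 6.580 (√(r²−h²) with h=3.6 from center) (area = (24/2)·6.580²·sin(360°/24) = 134.45 mm²); Subtracting the remaining from the first: starting from that combined region (2.96 mm²), the r=7.5 sphere at (2.5, 14.5) misses the remaining region (no effect) — area = 2.96 mm²; (whole slice rotated 85° about Z — lengths, areas and connectivity unchanged). Checking containment: the cross-section at z = 5.4 is a subset of the cross-section at z = 0.6.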